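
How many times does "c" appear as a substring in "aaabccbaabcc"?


Searching for "c" in "aaabccbaabcc"
Scanning each position:
  Position 0: "a" => no
  Position 1: "a" => no
  Position 2: "a" => no
  Position 3: "b" => no
  Position 4: "c" => MATCH
  Position 5: "c" => MATCH
  Position 6: "b" => no
  Position 7: "a" => no
  Position 8: "a" => no
  Position 9: "b" => no
  Position 10: "c" => MATCH
  Position 11: "c" => MATCH
Total occurrences: 4

4


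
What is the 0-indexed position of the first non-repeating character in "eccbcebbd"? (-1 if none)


Input: eccbcebbd
Character frequencies:
  'b': 3
  'c': 3
  'd': 1
  'e': 2
Scanning left to right for freq == 1:
  Position 0 ('e'): freq=2, skip
  Position 1 ('c'): freq=3, skip
  Position 2 ('c'): freq=3, skip
  Position 3 ('b'): freq=3, skip
  Position 4 ('c'): freq=3, skip
  Position 5 ('e'): freq=2, skip
  Position 6 ('b'): freq=3, skip
  Position 7 ('b'): freq=3, skip
  Position 8 ('d'): unique! => answer = 8

8


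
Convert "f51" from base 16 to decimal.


Input: "f51" in base 16
Positional expansion:
  Digit 'f' (value 15) x 16^2 = 3840
  Digit '5' (value 5) x 16^1 = 80
  Digit '1' (value 1) x 16^0 = 1
Sum = 3921

3921


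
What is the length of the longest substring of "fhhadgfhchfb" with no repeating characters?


Input: "fhhadgfhchfb"
Sliding window (track last position of each char):
  Position 0 ('f'): window [0,0] length 1 -- new best
  Position 1 ('h'): window [0,1] length 2 -- new best
  Position 2 ('h'): repeat (last at 1), move window start to 2
  Position 2 ('h'): window [2,2] length 1
  Position 3 ('a'): window [2,3] length 2
  Position 4 ('d'): window [2,4] length 3 -- new best
  Position 5 ('g'): window [2,5] length 4 -- new best
  Position 6 ('f'): window [2,6] length 5 -- new best
  Position 7 ('h'): repeat (last at 2), move window start to 3
  Position 7 ('h'): window [3,7] length 5
  Position 8 ('c'): window [3,8] length 6 -- new best
  Position 9 ('h'): repeat (last at 7), move window start to 8
  Position 9 ('h'): window [8,9] length 2
  Position 10 ('f'): window [8,10] length 3
  Position 11 ('b'): window [8,11] length 4
Longest substring with no repeats: "adgfhc" with length 6

6


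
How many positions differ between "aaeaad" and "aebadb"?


Comparing "aaeaad" and "aebadb" position by position:
  Position 0: 'a' vs 'a' => same
  Position 1: 'a' vs 'e' => DIFFER
  Position 2: 'e' vs 'b' => DIFFER
  Position 3: 'a' vs 'a' => same
  Position 4: 'a' vs 'd' => DIFFER
  Position 5: 'd' vs 'b' => DIFFER
Positions that differ: 4

4


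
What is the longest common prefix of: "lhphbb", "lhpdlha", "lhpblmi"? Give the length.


Words: lhphbb, lhpdlha, lhpblmi
  Position 0: all 'l' => match
  Position 1: all 'h' => match
  Position 2: all 'p' => match
  Position 3: ('h', 'd', 'b') => mismatch, stop
LCP = "lhp" (length 3)

3


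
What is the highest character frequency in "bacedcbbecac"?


Input: bacedcbbecac
Character counts:
  'a': 2
  'b': 3
  'c': 4
  'd': 1
  'e': 2
Maximum frequency: 4

4


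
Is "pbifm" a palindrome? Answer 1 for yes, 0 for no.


Input: pbifm
Reversed: mfibp
  Compare pos 0 ('p') with pos 4 ('m'): MISMATCH
  Compare pos 1 ('b') with pos 3 ('f'): MISMATCH
Result: not a palindrome

0


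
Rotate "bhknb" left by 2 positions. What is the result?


Input: "bhknb", rotate left by 2
First 2 characters: "bh"
Remaining characters: "knb"
Concatenate remaining + first: "knb" + "bh" = "knbbh"

knbbh


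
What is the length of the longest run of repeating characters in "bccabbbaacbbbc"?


Input: "bccabbbaacbbbc"
Scanning for longest run:
  Position 1 ('c'): new char, reset run to 1
  Position 2 ('c'): continues run of 'c', length=2
  Position 3 ('a'): new char, reset run to 1
  Position 4 ('b'): new char, reset run to 1
  Position 5 ('b'): continues run of 'b', length=2
  Position 6 ('b'): continues run of 'b', length=3
  Position 7 ('a'): new char, reset run to 1
  Position 8 ('a'): continues run of 'a', length=2
  Position 9 ('c'): new char, reset run to 1
  Position 10 ('b'): new char, reset run to 1
  Position 11 ('b'): continues run of 'b', length=2
  Position 12 ('b'): continues run of 'b', length=3
  Position 13 ('c'): new char, reset run to 1
Longest run: 'b' with length 3

3


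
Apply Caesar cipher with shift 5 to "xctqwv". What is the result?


Caesar cipher: shift "xctqwv" by 5
  'x' (pos 23) + 5 = pos 2 = 'c'
  'c' (pos 2) + 5 = pos 7 = 'h'
  't' (pos 19) + 5 = pos 24 = 'y'
  'q' (pos 16) + 5 = pos 21 = 'v'
  'w' (pos 22) + 5 = pos 1 = 'b'
  'v' (pos 21) + 5 = pos 0 = 'a'
Result: chyvba

chyvba


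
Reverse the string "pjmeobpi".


Input: pjmeobpi
Reading characters right to left:
  Position 7: 'i'
  Position 6: 'p'
  Position 5: 'b'
  Position 4: 'o'
  Position 3: 'e'
  Position 2: 'm'
  Position 1: 'j'
  Position 0: 'p'
Reversed: ipboemjp

ipboemjp


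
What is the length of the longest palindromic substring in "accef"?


Input: "accef"
Checking substrings for palindromes:
  [1:3] "cc" (len 2) => palindrome
Longest palindromic substring: "cc" with length 2

2


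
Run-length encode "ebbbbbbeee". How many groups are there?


Input: ebbbbbbeee
Scanning for consecutive runs:
  Group 1: 'e' x 1 (positions 0-0)
  Group 2: 'b' x 6 (positions 1-6)
  Group 3: 'e' x 3 (positions 7-9)
Total groups: 3

3


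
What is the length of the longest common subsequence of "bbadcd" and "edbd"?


LCS of "bbadcd" and "edbd"
DP table:
           e    d    b    d
      0    0    0    0    0
  b   0    0    0    1    1
  b   0    0    0    1    1
  a   0    0    0    1    1
  d   0    0    1    1    2
  c   0    0    1    1    2
  d   0    0    1    1    2
LCS length = dp[6][4] = 2

2


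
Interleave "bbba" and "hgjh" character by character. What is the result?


Interleaving "bbba" and "hgjh":
  Position 0: 'b' from first, 'h' from second => "bh"
  Position 1: 'b' from first, 'g' from second => "bg"
  Position 2: 'b' from first, 'j' from second => "bj"
  Position 3: 'a' from first, 'h' from second => "ah"
Result: bhbgbjah

bhbgbjah


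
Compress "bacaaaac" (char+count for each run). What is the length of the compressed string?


Input: bacaaaac
Runs:
  'b' x 1 => "b1"
  'a' x 1 => "a1"
  'c' x 1 => "c1"
  'a' x 4 => "a4"
  'c' x 1 => "c1"
Compressed: "b1a1c1a4c1"
Compressed length: 10

10


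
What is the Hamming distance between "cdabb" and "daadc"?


Comparing "cdabb" and "daadc" position by position:
  Position 0: 'c' vs 'd' => differ
  Position 1: 'd' vs 'a' => differ
  Position 2: 'a' vs 'a' => same
  Position 3: 'b' vs 'd' => differ
  Position 4: 'b' vs 'c' => differ
Total differences (Hamming distance): 4

4


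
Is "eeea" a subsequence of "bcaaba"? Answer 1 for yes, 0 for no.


Check if "eeea" is a subsequence of "bcaaba"
Greedy scan:
  Position 0 ('b'): no match needed
  Position 1 ('c'): no match needed
  Position 2 ('a'): no match needed
  Position 3 ('a'): no match needed
  Position 4 ('b'): no match needed
  Position 5 ('a'): no match needed
Only matched 0/4 characters => not a subsequence

0


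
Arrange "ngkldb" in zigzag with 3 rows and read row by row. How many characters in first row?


Zigzag "ngkldb" into 3 rows:
Placing characters:
  'n' => row 0
  'g' => row 1
  'k' => row 2
  'l' => row 1
  'd' => row 0
  'b' => row 1
Rows:
  Row 0: "nd"
  Row 1: "glb"
  Row 2: "k"
First row length: 2

2


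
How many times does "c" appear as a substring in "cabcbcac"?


Searching for "c" in "cabcbcac"
Scanning each position:
  Position 0: "c" => MATCH
  Position 1: "a" => no
  Position 2: "b" => no
  Position 3: "c" => MATCH
  Position 4: "b" => no
  Position 5: "c" => MATCH
  Position 6: "a" => no
  Position 7: "c" => MATCH
Total occurrences: 4

4


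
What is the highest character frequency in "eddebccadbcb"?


Input: eddebccadbcb
Character counts:
  'a': 1
  'b': 3
  'c': 3
  'd': 3
  'e': 2
Maximum frequency: 3

3


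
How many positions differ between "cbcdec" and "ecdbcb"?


Comparing "cbcdec" and "ecdbcb" position by position:
  Position 0: 'c' vs 'e' => DIFFER
  Position 1: 'b' vs 'c' => DIFFER
  Position 2: 'c' vs 'd' => DIFFER
  Position 3: 'd' vs 'b' => DIFFER
  Position 4: 'e' vs 'c' => DIFFER
  Position 5: 'c' vs 'b' => DIFFER
Positions that differ: 6

6


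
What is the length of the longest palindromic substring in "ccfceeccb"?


Input: "ccfceeccb"
Checking substrings for palindromes:
  [3:7] "ceec" (len 4) => palindrome
  [1:4] "cfc" (len 3) => palindrome
  [0:2] "cc" (len 2) => palindrome
  [4:6] "ee" (len 2) => palindrome
  [6:8] "cc" (len 2) => palindrome
Longest palindromic substring: "ceec" with length 4

4


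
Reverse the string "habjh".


Input: habjh
Reading characters right to left:
  Position 4: 'h'
  Position 3: 'j'
  Position 2: 'b'
  Position 1: 'a'
  Position 0: 'h'
Reversed: hjbah

hjbah


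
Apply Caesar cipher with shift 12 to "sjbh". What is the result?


Caesar cipher: shift "sjbh" by 12
  's' (pos 18) + 12 = pos 4 = 'e'
  'j' (pos 9) + 12 = pos 21 = 'v'
  'b' (pos 1) + 12 = pos 13 = 'n'
  'h' (pos 7) + 12 = pos 19 = 't'
Result: evnt

evnt


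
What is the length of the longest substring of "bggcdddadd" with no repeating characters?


Input: "bggcdddadd"
Sliding window (track last position of each char):
  Position 0 ('b'): window [0,0] length 1 -- new best
  Position 1 ('g'): window [0,1] length 2 -- new best
  Position 2 ('g'): repeat (last at 1), move window start to 2
  Position 2 ('g'): window [2,2] length 1
  Position 3 ('c'): window [2,3] length 2
  Position 4 ('d'): window [2,4] length 3 -- new best
  Position 5 ('d'): repeat (last at 4), move window start to 5
  Position 5 ('d'): window [5,5] length 1
  Position 6 ('d'): repeat (last at 5), move window start to 6
  Position 6 ('d'): window [6,6] length 1
  Position 7 ('a'): window [6,7] length 2
  Position 8 ('d'): repeat (last at 6), move window start to 7
  Position 8 ('d'): window [7,8] length 2
  Position 9 ('d'): repeat (last at 8), move window start to 9
  Position 9 ('d'): window [9,9] length 1
Longest substring with no repeats: "gcd" with length 3

3


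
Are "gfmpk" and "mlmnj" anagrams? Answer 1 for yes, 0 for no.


Strings: "gfmpk", "mlmnj"
Sorted first:  fgkmp
Sorted second: jlmmn
Differ at position 0: 'f' vs 'j' => not anagrams

0


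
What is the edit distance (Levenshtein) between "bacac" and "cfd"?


Computing edit distance: "bacac" -> "cfd"
DP table:
           c    f    d
      0    1    2    3
  b   1    1    2    3
  a   2    2    2    3
  c   3    2    3    3
  a   4    3    3    4
  c   5    4    4    4
Edit distance = dp[5][3] = 4

4


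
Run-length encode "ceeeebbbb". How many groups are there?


Input: ceeeebbbb
Scanning for consecutive runs:
  Group 1: 'c' x 1 (positions 0-0)
  Group 2: 'e' x 4 (positions 1-4)
  Group 3: 'b' x 4 (positions 5-8)
Total groups: 3

3


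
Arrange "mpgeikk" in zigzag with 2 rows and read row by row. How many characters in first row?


Zigzag "mpgeikk" into 2 rows:
Placing characters:
  'm' => row 0
  'p' => row 1
  'g' => row 0
  'e' => row 1
  'i' => row 0
  'k' => row 1
  'k' => row 0
Rows:
  Row 0: "mgik"
  Row 1: "pek"
First row length: 4

4


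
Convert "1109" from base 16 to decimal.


Input: "1109" in base 16
Positional expansion:
  Digit '1' (value 1) x 16^3 = 4096
  Digit '1' (value 1) x 16^2 = 256
  Digit '0' (value 0) x 16^1 = 0
  Digit '9' (value 9) x 16^0 = 9
Sum = 4361

4361


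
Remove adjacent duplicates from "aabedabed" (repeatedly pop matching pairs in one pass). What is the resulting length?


Input: aabedabed
Stack-based adjacent duplicate removal:
  Read 'a': push. Stack: a
  Read 'a': matches stack top 'a' => pop. Stack: (empty)
  Read 'b': push. Stack: b
  Read 'e': push. Stack: be
  Read 'd': push. Stack: bed
  Read 'a': push. Stack: beda
  Read 'b': push. Stack: bedab
  Read 'e': push. Stack: bedabe
  Read 'd': push. Stack: bedabed
Final stack: "bedabed" (length 7)

7


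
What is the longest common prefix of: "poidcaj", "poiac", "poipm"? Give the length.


Words: poidcaj, poiac, poipm
  Position 0: all 'p' => match
  Position 1: all 'o' => match
  Position 2: all 'i' => match
  Position 3: ('d', 'a', 'p') => mismatch, stop
LCP = "poi" (length 3)

3


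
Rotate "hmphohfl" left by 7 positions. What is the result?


Input: "hmphohfl", rotate left by 7
First 7 characters: "hmphohf"
Remaining characters: "l"
Concatenate remaining + first: "l" + "hmphohf" = "lhmphohf"

lhmphohf


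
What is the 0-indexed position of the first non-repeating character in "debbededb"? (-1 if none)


Input: debbededb
Character frequencies:
  'b': 3
  'd': 3
  'e': 3
Scanning left to right for freq == 1:
  Position 0 ('d'): freq=3, skip
  Position 1 ('e'): freq=3, skip
  Position 2 ('b'): freq=3, skip
  Position 3 ('b'): freq=3, skip
  Position 4 ('e'): freq=3, skip
  Position 5 ('d'): freq=3, skip
  Position 6 ('e'): freq=3, skip
  Position 7 ('d'): freq=3, skip
  Position 8 ('b'): freq=3, skip
  No unique character found => answer = -1

-1


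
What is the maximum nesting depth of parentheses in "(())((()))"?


Input: "(())((()))"
Tracking depth:
  Position 0 '(': depth becomes 1
  Position 1 '(': depth becomes 2
  Position 2 ')': depth becomes 1
  Position 3 ')': depth becomes 0
  Position 4 '(': depth becomes 1
  Position 5 '(': depth becomes 2
  Position 6 '(': depth becomes 3
  Position 7 ')': depth becomes 2
  Position 8 ')': depth becomes 1
  Position 9 ')': depth becomes 0
Maximum depth reached: 3

3


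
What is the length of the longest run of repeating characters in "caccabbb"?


Input: "caccabbb"
Scanning for longest run:
  Position 1 ('a'): new char, reset run to 1
  Position 2 ('c'): new char, reset run to 1
  Position 3 ('c'): continues run of 'c', length=2
  Position 4 ('a'): new char, reset run to 1
  Position 5 ('b'): new char, reset run to 1
  Position 6 ('b'): continues run of 'b', length=2
  Position 7 ('b'): continues run of 'b', length=3
Longest run: 'b' with length 3

3


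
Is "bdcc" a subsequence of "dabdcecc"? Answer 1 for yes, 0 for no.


Check if "bdcc" is a subsequence of "dabdcecc"
Greedy scan:
  Position 0 ('d'): no match needed
  Position 1 ('a'): no match needed
  Position 2 ('b'): matches sub[0] = 'b'
  Position 3 ('d'): matches sub[1] = 'd'
  Position 4 ('c'): matches sub[2] = 'c'
  Position 5 ('e'): no match needed
  Position 6 ('c'): matches sub[3] = 'c'
  Position 7 ('c'): no match needed
All 4 characters matched => is a subsequence

1


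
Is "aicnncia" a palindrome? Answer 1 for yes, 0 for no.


Input: aicnncia
Reversed: aicnncia
  Compare pos 0 ('a') with pos 7 ('a'): match
  Compare pos 1 ('i') with pos 6 ('i'): match
  Compare pos 2 ('c') with pos 5 ('c'): match
  Compare pos 3 ('n') with pos 4 ('n'): match
Result: palindrome

1


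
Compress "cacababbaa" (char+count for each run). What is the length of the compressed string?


Input: cacababbaa
Runs:
  'c' x 1 => "c1"
  'a' x 1 => "a1"
  'c' x 1 => "c1"
  'a' x 1 => "a1"
  'b' x 1 => "b1"
  'a' x 1 => "a1"
  'b' x 2 => "b2"
  'a' x 2 => "a2"
Compressed: "c1a1c1a1b1a1b2a2"
Compressed length: 16

16


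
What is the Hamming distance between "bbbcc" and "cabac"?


Comparing "bbbcc" and "cabac" position by position:
  Position 0: 'b' vs 'c' => differ
  Position 1: 'b' vs 'a' => differ
  Position 2: 'b' vs 'b' => same
  Position 3: 'c' vs 'a' => differ
  Position 4: 'c' vs 'c' => same
Total differences (Hamming distance): 3

3


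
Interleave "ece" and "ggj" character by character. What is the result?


Interleaving "ece" and "ggj":
  Position 0: 'e' from first, 'g' from second => "eg"
  Position 1: 'c' from first, 'g' from second => "cg"
  Position 2: 'e' from first, 'j' from second => "ej"
Result: egcgej

egcgej


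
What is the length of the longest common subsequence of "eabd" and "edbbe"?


LCS of "eabd" and "edbbe"
DP table:
           e    d    b    b    e
      0    0    0    0    0    0
  e   0    1    1    1    1    1
  a   0    1    1    1    1    1
  b   0    1    1    2    2    2
  d   0    1    2    2    2    2
LCS length = dp[4][5] = 2

2


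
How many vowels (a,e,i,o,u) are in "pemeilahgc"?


Input: pemeilahgc
Checking each character:
  'p' at position 0: consonant
  'e' at position 1: vowel (running total: 1)
  'm' at position 2: consonant
  'e' at position 3: vowel (running total: 2)
  'i' at position 4: vowel (running total: 3)
  'l' at position 5: consonant
  'a' at position 6: vowel (running total: 4)
  'h' at position 7: consonant
  'g' at position 8: consonant
  'c' at position 9: consonant
Total vowels: 4

4


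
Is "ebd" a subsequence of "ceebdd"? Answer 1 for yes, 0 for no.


Check if "ebd" is a subsequence of "ceebdd"
Greedy scan:
  Position 0 ('c'): no match needed
  Position 1 ('e'): matches sub[0] = 'e'
  Position 2 ('e'): no match needed
  Position 3 ('b'): matches sub[1] = 'b'
  Position 4 ('d'): matches sub[2] = 'd'
  Position 5 ('d'): no match needed
All 3 characters matched => is a subsequence

1


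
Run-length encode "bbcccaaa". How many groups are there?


Input: bbcccaaa
Scanning for consecutive runs:
  Group 1: 'b' x 2 (positions 0-1)
  Group 2: 'c' x 3 (positions 2-4)
  Group 3: 'a' x 3 (positions 5-7)
Total groups: 3

3


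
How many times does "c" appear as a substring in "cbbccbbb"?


Searching for "c" in "cbbccbbb"
Scanning each position:
  Position 0: "c" => MATCH
  Position 1: "b" => no
  Position 2: "b" => no
  Position 3: "c" => MATCH
  Position 4: "c" => MATCH
  Position 5: "b" => no
  Position 6: "b" => no
  Position 7: "b" => no
Total occurrences: 3

3


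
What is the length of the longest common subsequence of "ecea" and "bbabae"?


LCS of "ecea" and "bbabae"
DP table:
           b    b    a    b    a    e
      0    0    0    0    0    0    0
  e   0    0    0    0    0    0    1
  c   0    0    0    0    0    0    1
  e   0    0    0    0    0    0    1
  a   0    0    0    1    1    1    1
LCS length = dp[4][6] = 1

1


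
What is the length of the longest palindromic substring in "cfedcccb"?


Input: "cfedcccb"
Checking substrings for palindromes:
  [4:7] "ccc" (len 3) => palindrome
  [4:6] "cc" (len 2) => palindrome
  [5:7] "cc" (len 2) => palindrome
Longest palindromic substring: "ccc" with length 3

3


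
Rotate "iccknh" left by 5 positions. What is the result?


Input: "iccknh", rotate left by 5
First 5 characters: "icckn"
Remaining characters: "h"
Concatenate remaining + first: "h" + "icckn" = "hicckn"

hicckn


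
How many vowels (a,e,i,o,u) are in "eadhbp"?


Input: eadhbp
Checking each character:
  'e' at position 0: vowel (running total: 1)
  'a' at position 1: vowel (running total: 2)
  'd' at position 2: consonant
  'h' at position 3: consonant
  'b' at position 4: consonant
  'p' at position 5: consonant
Total vowels: 2

2


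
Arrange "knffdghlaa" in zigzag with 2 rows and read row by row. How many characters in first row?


Zigzag "knffdghlaa" into 2 rows:
Placing characters:
  'k' => row 0
  'n' => row 1
  'f' => row 0
  'f' => row 1
  'd' => row 0
  'g' => row 1
  'h' => row 0
  'l' => row 1
  'a' => row 0
  'a' => row 1
Rows:
  Row 0: "kfdha"
  Row 1: "nfgla"
First row length: 5

5


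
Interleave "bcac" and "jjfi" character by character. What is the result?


Interleaving "bcac" and "jjfi":
  Position 0: 'b' from first, 'j' from second => "bj"
  Position 1: 'c' from first, 'j' from second => "cj"
  Position 2: 'a' from first, 'f' from second => "af"
  Position 3: 'c' from first, 'i' from second => "ci"
Result: bjcjafci

bjcjafci


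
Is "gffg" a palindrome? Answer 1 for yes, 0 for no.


Input: gffg
Reversed: gffg
  Compare pos 0 ('g') with pos 3 ('g'): match
  Compare pos 1 ('f') with pos 2 ('f'): match
Result: palindrome

1


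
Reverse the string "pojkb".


Input: pojkb
Reading characters right to left:
  Position 4: 'b'
  Position 3: 'k'
  Position 2: 'j'
  Position 1: 'o'
  Position 0: 'p'
Reversed: bkjop

bkjop


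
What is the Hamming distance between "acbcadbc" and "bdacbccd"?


Comparing "acbcadbc" and "bdacbccd" position by position:
  Position 0: 'a' vs 'b' => differ
  Position 1: 'c' vs 'd' => differ
  Position 2: 'b' vs 'a' => differ
  Position 3: 'c' vs 'c' => same
  Position 4: 'a' vs 'b' => differ
  Position 5: 'd' vs 'c' => differ
  Position 6: 'b' vs 'c' => differ
  Position 7: 'c' vs 'd' => differ
Total differences (Hamming distance): 7

7


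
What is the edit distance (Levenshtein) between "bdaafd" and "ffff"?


Computing edit distance: "bdaafd" -> "ffff"
DP table:
           f    f    f    f
      0    1    2    3    4
  b   1    1    2    3    4
  d   2    2    2    3    4
  a   3    3    3    3    4
  a   4    4    4    4    4
  f   5    4    4    4    4
  d   6    5    5    5    5
Edit distance = dp[6][4] = 5

5


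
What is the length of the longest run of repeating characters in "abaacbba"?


Input: "abaacbba"
Scanning for longest run:
  Position 1 ('b'): new char, reset run to 1
  Position 2 ('a'): new char, reset run to 1
  Position 3 ('a'): continues run of 'a', length=2
  Position 4 ('c'): new char, reset run to 1
  Position 5 ('b'): new char, reset run to 1
  Position 6 ('b'): continues run of 'b', length=2
  Position 7 ('a'): new char, reset run to 1
Longest run: 'a' with length 2

2


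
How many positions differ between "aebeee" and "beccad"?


Comparing "aebeee" and "beccad" position by position:
  Position 0: 'a' vs 'b' => DIFFER
  Position 1: 'e' vs 'e' => same
  Position 2: 'b' vs 'c' => DIFFER
  Position 3: 'e' vs 'c' => DIFFER
  Position 4: 'e' vs 'a' => DIFFER
  Position 5: 'e' vs 'd' => DIFFER
Positions that differ: 5

5


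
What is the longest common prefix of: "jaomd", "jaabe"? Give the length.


Words: jaomd, jaabe
  Position 0: all 'j' => match
  Position 1: all 'a' => match
  Position 2: ('o', 'a') => mismatch, stop
LCP = "ja" (length 2)

2


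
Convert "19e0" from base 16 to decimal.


Input: "19e0" in base 16
Positional expansion:
  Digit '1' (value 1) x 16^3 = 4096
  Digit '9' (value 9) x 16^2 = 2304
  Digit 'e' (value 14) x 16^1 = 224
  Digit '0' (value 0) x 16^0 = 0
Sum = 6624

6624


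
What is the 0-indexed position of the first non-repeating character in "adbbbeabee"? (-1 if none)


Input: adbbbeabee
Character frequencies:
  'a': 2
  'b': 4
  'd': 1
  'e': 3
Scanning left to right for freq == 1:
  Position 0 ('a'): freq=2, skip
  Position 1 ('d'): unique! => answer = 1

1


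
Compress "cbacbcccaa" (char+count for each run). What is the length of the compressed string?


Input: cbacbcccaa
Runs:
  'c' x 1 => "c1"
  'b' x 1 => "b1"
  'a' x 1 => "a1"
  'c' x 1 => "c1"
  'b' x 1 => "b1"
  'c' x 3 => "c3"
  'a' x 2 => "a2"
Compressed: "c1b1a1c1b1c3a2"
Compressed length: 14

14


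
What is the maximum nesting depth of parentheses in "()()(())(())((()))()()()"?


Input: "()()(())(())((()))()()()"
Tracking depth:
  Position 0 '(': depth becomes 1
  Position 1 ')': depth becomes 0
  Position 2 '(': depth becomes 1
  Position 3 ')': depth becomes 0
  Position 4 '(': depth becomes 1
  Position 5 '(': depth becomes 2
  Position 6 ')': depth becomes 1
  Position 7 ')': depth becomes 0
  Position 8 '(': depth becomes 1
  Position 9 '(': depth becomes 2
  Position 10 ')': depth becomes 1
  Position 11 ')': depth becomes 0
  Position 12 '(': depth becomes 1
  Position 13 '(': depth becomes 2
  Position 14 '(': depth becomes 3
  Position 15 ')': depth becomes 2
  Position 16 ')': depth becomes 1
  Position 17 ')': depth becomes 0
  Position 18 '(': depth becomes 1
  Position 19 ')': depth becomes 0
  Position 20 '(': depth becomes 1
  Position 21 ')': depth becomes 0
  Position 22 '(': depth becomes 1
  Position 23 ')': depth becomes 0
Maximum depth reached: 3

3


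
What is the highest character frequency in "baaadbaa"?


Input: baaadbaa
Character counts:
  'a': 5
  'b': 2
  'd': 1
Maximum frequency: 5

5


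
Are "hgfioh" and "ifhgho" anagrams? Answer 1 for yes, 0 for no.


Strings: "hgfioh", "ifhgho"
Sorted first:  fghhio
Sorted second: fghhio
Sorted forms match => anagrams

1


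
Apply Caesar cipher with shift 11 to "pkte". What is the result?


Caesar cipher: shift "pkte" by 11
  'p' (pos 15) + 11 = pos 0 = 'a'
  'k' (pos 10) + 11 = pos 21 = 'v'
  't' (pos 19) + 11 = pos 4 = 'e'
  'e' (pos 4) + 11 = pos 15 = 'p'
Result: avep

avep


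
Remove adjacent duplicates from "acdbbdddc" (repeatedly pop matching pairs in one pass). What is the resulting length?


Input: acdbbdddc
Stack-based adjacent duplicate removal:
  Read 'a': push. Stack: a
  Read 'c': push. Stack: ac
  Read 'd': push. Stack: acd
  Read 'b': push. Stack: acdb
  Read 'b': matches stack top 'b' => pop. Stack: acd
  Read 'd': matches stack top 'd' => pop. Stack: ac
  Read 'd': push. Stack: acd
  Read 'd': matches stack top 'd' => pop. Stack: ac
  Read 'c': matches stack top 'c' => pop. Stack: a
Final stack: "a" (length 1)

1


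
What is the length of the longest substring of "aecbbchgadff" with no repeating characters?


Input: "aecbbchgadff"
Sliding window (track last position of each char):
  Position 0 ('a'): window [0,0] length 1 -- new best
  Position 1 ('e'): window [0,1] length 2 -- new best
  Position 2 ('c'): window [0,2] length 3 -- new best
  Position 3 ('b'): window [0,3] length 4 -- new best
  Position 4 ('b'): repeat (last at 3), move window start to 4
  Position 4 ('b'): window [4,4] length 1
  Position 5 ('c'): window [4,5] length 2
  Position 6 ('h'): window [4,6] length 3
  Position 7 ('g'): window [4,7] length 4
  Position 8 ('a'): window [4,8] length 5 -- new best
  Position 9 ('d'): window [4,9] length 6 -- new best
  Position 10 ('f'): window [4,10] length 7 -- new best
  Position 11 ('f'): repeat (last at 10), move window start to 11
  Position 11 ('f'): window [11,11] length 1
Longest substring with no repeats: "bchgadf" with length 7

7


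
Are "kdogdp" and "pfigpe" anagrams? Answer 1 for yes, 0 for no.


Strings: "kdogdp", "pfigpe"
Sorted first:  ddgkop
Sorted second: efgipp
Differ at position 0: 'd' vs 'e' => not anagrams

0


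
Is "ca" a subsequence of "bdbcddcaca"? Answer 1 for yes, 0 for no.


Check if "ca" is a subsequence of "bdbcddcaca"
Greedy scan:
  Position 0 ('b'): no match needed
  Position 1 ('d'): no match needed
  Position 2 ('b'): no match needed
  Position 3 ('c'): matches sub[0] = 'c'
  Position 4 ('d'): no match needed
  Position 5 ('d'): no match needed
  Position 6 ('c'): no match needed
  Position 7 ('a'): matches sub[1] = 'a'
  Position 8 ('c'): no match needed
  Position 9 ('a'): no match needed
All 2 characters matched => is a subsequence

1


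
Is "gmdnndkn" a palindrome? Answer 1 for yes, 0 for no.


Input: gmdnndkn
Reversed: nkdnndmg
  Compare pos 0 ('g') with pos 7 ('n'): MISMATCH
  Compare pos 1 ('m') with pos 6 ('k'): MISMATCH
  Compare pos 2 ('d') with pos 5 ('d'): match
  Compare pos 3 ('n') with pos 4 ('n'): match
Result: not a palindrome

0


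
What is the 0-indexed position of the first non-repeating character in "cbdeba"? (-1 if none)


Input: cbdeba
Character frequencies:
  'a': 1
  'b': 2
  'c': 1
  'd': 1
  'e': 1
Scanning left to right for freq == 1:
  Position 0 ('c'): unique! => answer = 0

0


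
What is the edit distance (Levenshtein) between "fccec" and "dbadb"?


Computing edit distance: "fccec" -> "dbadb"
DP table:
           d    b    a    d    b
      0    1    2    3    4    5
  f   1    1    2    3    4    5
  c   2    2    2    3    4    5
  c   3    3    3    3    4    5
  e   4    4    4    4    4    5
  c   5    5    5    5    5    5
Edit distance = dp[5][5] = 5

5


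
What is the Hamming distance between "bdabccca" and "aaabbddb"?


Comparing "bdabccca" and "aaabbddb" position by position:
  Position 0: 'b' vs 'a' => differ
  Position 1: 'd' vs 'a' => differ
  Position 2: 'a' vs 'a' => same
  Position 3: 'b' vs 'b' => same
  Position 4: 'c' vs 'b' => differ
  Position 5: 'c' vs 'd' => differ
  Position 6: 'c' vs 'd' => differ
  Position 7: 'a' vs 'b' => differ
Total differences (Hamming distance): 6

6


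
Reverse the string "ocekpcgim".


Input: ocekpcgim
Reading characters right to left:
  Position 8: 'm'
  Position 7: 'i'
  Position 6: 'g'
  Position 5: 'c'
  Position 4: 'p'
  Position 3: 'k'
  Position 2: 'e'
  Position 1: 'c'
  Position 0: 'o'
Reversed: migcpkeco

migcpkeco


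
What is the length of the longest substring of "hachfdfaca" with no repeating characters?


Input: "hachfdfaca"
Sliding window (track last position of each char):
  Position 0 ('h'): window [0,0] length 1 -- new best
  Position 1 ('a'): window [0,1] length 2 -- new best
  Position 2 ('c'): window [0,2] length 3 -- new best
  Position 3 ('h'): repeat (last at 0), move window start to 1
  Position 3 ('h'): window [1,3] length 3
  Position 4 ('f'): window [1,4] length 4 -- new best
  Position 5 ('d'): window [1,5] length 5 -- new best
  Position 6 ('f'): repeat (last at 4), move window start to 5
  Position 6 ('f'): window [5,6] length 2
  Position 7 ('a'): window [5,7] length 3
  Position 8 ('c'): window [5,8] length 4
  Position 9 ('a'): repeat (last at 7), move window start to 8
  Position 9 ('a'): window [8,9] length 2
Longest substring with no repeats: "achfd" with length 5

5


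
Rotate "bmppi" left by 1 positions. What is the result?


Input: "bmppi", rotate left by 1
First 1 characters: "b"
Remaining characters: "mppi"
Concatenate remaining + first: "mppi" + "b" = "mppib"

mppib


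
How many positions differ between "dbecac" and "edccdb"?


Comparing "dbecac" and "edccdb" position by position:
  Position 0: 'd' vs 'e' => DIFFER
  Position 1: 'b' vs 'd' => DIFFER
  Position 2: 'e' vs 'c' => DIFFER
  Position 3: 'c' vs 'c' => same
  Position 4: 'a' vs 'd' => DIFFER
  Position 5: 'c' vs 'b' => DIFFER
Positions that differ: 5

5


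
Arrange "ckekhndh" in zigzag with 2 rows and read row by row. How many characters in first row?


Zigzag "ckekhndh" into 2 rows:
Placing characters:
  'c' => row 0
  'k' => row 1
  'e' => row 0
  'k' => row 1
  'h' => row 0
  'n' => row 1
  'd' => row 0
  'h' => row 1
Rows:
  Row 0: "cehd"
  Row 1: "kknh"
First row length: 4

4


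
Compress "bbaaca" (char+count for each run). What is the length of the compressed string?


Input: bbaaca
Runs:
  'b' x 2 => "b2"
  'a' x 2 => "a2"
  'c' x 1 => "c1"
  'a' x 1 => "a1"
Compressed: "b2a2c1a1"
Compressed length: 8

8


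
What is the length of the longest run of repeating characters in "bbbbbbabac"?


Input: "bbbbbbabac"
Scanning for longest run:
  Position 1 ('b'): continues run of 'b', length=2
  Position 2 ('b'): continues run of 'b', length=3
  Position 3 ('b'): continues run of 'b', length=4
  Position 4 ('b'): continues run of 'b', length=5
  Position 5 ('b'): continues run of 'b', length=6
  Position 6 ('a'): new char, reset run to 1
  Position 7 ('b'): new char, reset run to 1
  Position 8 ('a'): new char, reset run to 1
  Position 9 ('c'): new char, reset run to 1
Longest run: 'b' with length 6

6


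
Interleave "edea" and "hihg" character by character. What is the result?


Interleaving "edea" and "hihg":
  Position 0: 'e' from first, 'h' from second => "eh"
  Position 1: 'd' from first, 'i' from second => "di"
  Position 2: 'e' from first, 'h' from second => "eh"
  Position 3: 'a' from first, 'g' from second => "ag"
Result: ehdiehag

ehdiehag


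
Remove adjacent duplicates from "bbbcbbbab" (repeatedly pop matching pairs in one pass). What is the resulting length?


Input: bbbcbbbab
Stack-based adjacent duplicate removal:
  Read 'b': push. Stack: b
  Read 'b': matches stack top 'b' => pop. Stack: (empty)
  Read 'b': push. Stack: b
  Read 'c': push. Stack: bc
  Read 'b': push. Stack: bcb
  Read 'b': matches stack top 'b' => pop. Stack: bc
  Read 'b': push. Stack: bcb
  Read 'a': push. Stack: bcba
  Read 'b': push. Stack: bcbab
Final stack: "bcbab" (length 5)

5


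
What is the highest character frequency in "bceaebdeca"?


Input: bceaebdeca
Character counts:
  'a': 2
  'b': 2
  'c': 2
  'd': 1
  'e': 3
Maximum frequency: 3

3


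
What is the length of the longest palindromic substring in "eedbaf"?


Input: "eedbaf"
Checking substrings for palindromes:
  [0:2] "ee" (len 2) => palindrome
Longest palindromic substring: "ee" with length 2

2


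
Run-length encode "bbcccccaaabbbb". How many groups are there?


Input: bbcccccaaabbbb
Scanning for consecutive runs:
  Group 1: 'b' x 2 (positions 0-1)
  Group 2: 'c' x 5 (positions 2-6)
  Group 3: 'a' x 3 (positions 7-9)
  Group 4: 'b' x 4 (positions 10-13)
Total groups: 4

4


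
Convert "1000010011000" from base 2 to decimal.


Input: "1000010011000" in base 2
Positional expansion:
  Digit '1' (value 1) x 2^12 = 4096
  Digit '0' (value 0) x 2^11 = 0
  Digit '0' (value 0) x 2^10 = 0
  Digit '0' (value 0) x 2^9 = 0
  Digit '0' (value 0) x 2^8 = 0
  Digit '1' (value 1) x 2^7 = 128
  Digit '0' (value 0) x 2^6 = 0
  Digit '0' (value 0) x 2^5 = 0
  Digit '1' (value 1) x 2^4 = 16
  Digit '1' (value 1) x 2^3 = 8
  Digit '0' (value 0) x 2^2 = 0
  Digit '0' (value 0) x 2^1 = 0
  Digit '0' (value 0) x 2^0 = 0
Sum = 4248

4248


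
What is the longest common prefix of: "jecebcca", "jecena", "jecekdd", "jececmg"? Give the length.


Words: jecebcca, jecena, jecekdd, jececmg
  Position 0: all 'j' => match
  Position 1: all 'e' => match
  Position 2: all 'c' => match
  Position 3: all 'e' => match
  Position 4: ('b', 'n', 'k', 'c') => mismatch, stop
LCP = "jece" (length 4)

4


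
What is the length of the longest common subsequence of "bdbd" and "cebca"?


LCS of "bdbd" and "cebca"
DP table:
           c    e    b    c    a
      0    0    0    0    0    0
  b   0    0    0    1    1    1
  d   0    0    0    1    1    1
  b   0    0    0    1    1    1
  d   0    0    0    1    1    1
LCS length = dp[4][5] = 1

1


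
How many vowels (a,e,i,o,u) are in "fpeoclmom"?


Input: fpeoclmom
Checking each character:
  'f' at position 0: consonant
  'p' at position 1: consonant
  'e' at position 2: vowel (running total: 1)
  'o' at position 3: vowel (running total: 2)
  'c' at position 4: consonant
  'l' at position 5: consonant
  'm' at position 6: consonant
  'o' at position 7: vowel (running total: 3)
  'm' at position 8: consonant
Total vowels: 3

3


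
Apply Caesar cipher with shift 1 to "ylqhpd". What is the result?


Caesar cipher: shift "ylqhpd" by 1
  'y' (pos 24) + 1 = pos 25 = 'z'
  'l' (pos 11) + 1 = pos 12 = 'm'
  'q' (pos 16) + 1 = pos 17 = 'r'
  'h' (pos 7) + 1 = pos 8 = 'i'
  'p' (pos 15) + 1 = pos 16 = 'q'
  'd' (pos 3) + 1 = pos 4 = 'e'
Result: zmriqe

zmriqe


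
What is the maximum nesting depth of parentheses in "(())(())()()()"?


Input: "(())(())()()()"
Tracking depth:
  Position 0 '(': depth becomes 1
  Position 1 '(': depth becomes 2
  Position 2 ')': depth becomes 1
  Position 3 ')': depth becomes 0
  Position 4 '(': depth becomes 1
  Position 5 '(': depth becomes 2
  Position 6 ')': depth becomes 1
  Position 7 ')': depth becomes 0
  Position 8 '(': depth becomes 1
  Position 9 ')': depth becomes 0
  Position 10 '(': depth becomes 1
  Position 11 ')': depth becomes 0
  Position 12 '(': depth becomes 1
  Position 13 ')': depth becomes 0
Maximum depth reached: 2

2


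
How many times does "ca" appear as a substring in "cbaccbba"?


Searching for "ca" in "cbaccbba"
Scanning each position:
  Position 0: "cb" => no
  Position 1: "ba" => no
  Position 2: "ac" => no
  Position 3: "cc" => no
  Position 4: "cb" => no
  Position 5: "bb" => no
  Position 6: "ba" => no
Total occurrences: 0

0


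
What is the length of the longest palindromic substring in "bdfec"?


Input: "bdfec"
Checking substrings for palindromes:
  No multi-char palindromic substrings found
Longest palindromic substring: "b" with length 1

1


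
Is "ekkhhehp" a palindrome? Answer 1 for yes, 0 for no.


Input: ekkhhehp
Reversed: phehhkke
  Compare pos 0 ('e') with pos 7 ('p'): MISMATCH
  Compare pos 1 ('k') with pos 6 ('h'): MISMATCH
  Compare pos 2 ('k') with pos 5 ('e'): MISMATCH
  Compare pos 3 ('h') with pos 4 ('h'): match
Result: not a palindrome

0


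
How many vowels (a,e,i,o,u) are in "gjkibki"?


Input: gjkibki
Checking each character:
  'g' at position 0: consonant
  'j' at position 1: consonant
  'k' at position 2: consonant
  'i' at position 3: vowel (running total: 1)
  'b' at position 4: consonant
  'k' at position 5: consonant
  'i' at position 6: vowel (running total: 2)
Total vowels: 2

2


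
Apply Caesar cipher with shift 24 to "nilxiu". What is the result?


Caesar cipher: shift "nilxiu" by 24
  'n' (pos 13) + 24 = pos 11 = 'l'
  'i' (pos 8) + 24 = pos 6 = 'g'
  'l' (pos 11) + 24 = pos 9 = 'j'
  'x' (pos 23) + 24 = pos 21 = 'v'
  'i' (pos 8) + 24 = pos 6 = 'g'
  'u' (pos 20) + 24 = pos 18 = 's'
Result: lgjvgs

lgjvgs


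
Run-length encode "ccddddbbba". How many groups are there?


Input: ccddddbbba
Scanning for consecutive runs:
  Group 1: 'c' x 2 (positions 0-1)
  Group 2: 'd' x 4 (positions 2-5)
  Group 3: 'b' x 3 (positions 6-8)
  Group 4: 'a' x 1 (positions 9-9)
Total groups: 4

4


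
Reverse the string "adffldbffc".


Input: adffldbffc
Reading characters right to left:
  Position 9: 'c'
  Position 8: 'f'
  Position 7: 'f'
  Position 6: 'b'
  Position 5: 'd'
  Position 4: 'l'
  Position 3: 'f'
  Position 2: 'f'
  Position 1: 'd'
  Position 0: 'a'
Reversed: cffbdlffda

cffbdlffda


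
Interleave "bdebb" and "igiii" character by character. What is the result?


Interleaving "bdebb" and "igiii":
  Position 0: 'b' from first, 'i' from second => "bi"
  Position 1: 'd' from first, 'g' from second => "dg"
  Position 2: 'e' from first, 'i' from second => "ei"
  Position 3: 'b' from first, 'i' from second => "bi"
  Position 4: 'b' from first, 'i' from second => "bi"
Result: bidgeibibi

bidgeibibi


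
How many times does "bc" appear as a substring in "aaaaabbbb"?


Searching for "bc" in "aaaaabbbb"
Scanning each position:
  Position 0: "aa" => no
  Position 1: "aa" => no
  Position 2: "aa" => no
  Position 3: "aa" => no
  Position 4: "ab" => no
  Position 5: "bb" => no
  Position 6: "bb" => no
  Position 7: "bb" => no
Total occurrences: 0

0


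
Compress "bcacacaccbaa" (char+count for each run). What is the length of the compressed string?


Input: bcacacaccbaa
Runs:
  'b' x 1 => "b1"
  'c' x 1 => "c1"
  'a' x 1 => "a1"
  'c' x 1 => "c1"
  'a' x 1 => "a1"
  'c' x 1 => "c1"
  'a' x 1 => "a1"
  'c' x 2 => "c2"
  'b' x 1 => "b1"
  'a' x 2 => "a2"
Compressed: "b1c1a1c1a1c1a1c2b1a2"
Compressed length: 20

20


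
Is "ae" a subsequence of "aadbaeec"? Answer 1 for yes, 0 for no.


Check if "ae" is a subsequence of "aadbaeec"
Greedy scan:
  Position 0 ('a'): matches sub[0] = 'a'
  Position 1 ('a'): no match needed
  Position 2 ('d'): no match needed
  Position 3 ('b'): no match needed
  Position 4 ('a'): no match needed
  Position 5 ('e'): matches sub[1] = 'e'
  Position 6 ('e'): no match needed
  Position 7 ('c'): no match needed
All 2 characters matched => is a subsequence

1


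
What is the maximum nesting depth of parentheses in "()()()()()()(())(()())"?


Input: "()()()()()()(())(()())"
Tracking depth:
  Position 0 '(': depth becomes 1
  Position 1 ')': depth becomes 0
  Position 2 '(': depth becomes 1
  Position 3 ')': depth becomes 0
  Position 4 '(': depth becomes 1
  Position 5 ')': depth becomes 0
  Position 6 '(': depth becomes 1
  Position 7 ')': depth becomes 0
  Position 8 '(': depth becomes 1
  Position 9 ')': depth becomes 0
  Position 10 '(': depth becomes 1
  Position 11 ')': depth becomes 0
  Position 12 '(': depth becomes 1
  Position 13 '(': depth becomes 2
  Position 14 ')': depth becomes 1
  Position 15 ')': depth becomes 0
  Position 16 '(': depth becomes 1
  Position 17 '(': depth becomes 2
  Position 18 ')': depth becomes 1
  Position 19 '(': depth becomes 2
  Position 20 ')': depth becomes 1
  Position 21 ')': depth becomes 0
Maximum depth reached: 2

2
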